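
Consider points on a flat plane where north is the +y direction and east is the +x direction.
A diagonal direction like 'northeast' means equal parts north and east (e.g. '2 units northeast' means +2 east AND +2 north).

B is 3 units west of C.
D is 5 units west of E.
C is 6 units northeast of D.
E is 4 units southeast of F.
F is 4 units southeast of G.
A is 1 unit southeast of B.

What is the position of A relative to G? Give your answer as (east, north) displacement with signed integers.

Answer: A is at (east=7, north=-3) relative to G.

Derivation:
Place G at the origin (east=0, north=0).
  F is 4 units southeast of G: delta (east=+4, north=-4); F at (east=4, north=-4).
  E is 4 units southeast of F: delta (east=+4, north=-4); E at (east=8, north=-8).
  D is 5 units west of E: delta (east=-5, north=+0); D at (east=3, north=-8).
  C is 6 units northeast of D: delta (east=+6, north=+6); C at (east=9, north=-2).
  B is 3 units west of C: delta (east=-3, north=+0); B at (east=6, north=-2).
  A is 1 unit southeast of B: delta (east=+1, north=-1); A at (east=7, north=-3).
Therefore A relative to G: (east=7, north=-3).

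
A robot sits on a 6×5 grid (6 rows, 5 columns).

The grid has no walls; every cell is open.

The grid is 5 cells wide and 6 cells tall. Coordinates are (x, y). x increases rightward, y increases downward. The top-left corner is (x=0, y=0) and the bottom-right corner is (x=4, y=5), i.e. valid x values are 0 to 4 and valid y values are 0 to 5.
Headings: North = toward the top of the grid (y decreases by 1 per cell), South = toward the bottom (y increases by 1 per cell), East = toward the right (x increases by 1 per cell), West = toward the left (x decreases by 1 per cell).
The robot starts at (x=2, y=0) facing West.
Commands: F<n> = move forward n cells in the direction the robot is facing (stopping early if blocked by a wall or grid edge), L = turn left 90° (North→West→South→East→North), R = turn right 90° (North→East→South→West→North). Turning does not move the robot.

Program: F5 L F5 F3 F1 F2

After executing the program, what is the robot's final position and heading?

Start: (x=2, y=0), facing West
  F5: move forward 2/5 (blocked), now at (x=0, y=0)
  L: turn left, now facing South
  F5: move forward 5, now at (x=0, y=5)
  F3: move forward 0/3 (blocked), now at (x=0, y=5)
  F1: move forward 0/1 (blocked), now at (x=0, y=5)
  F2: move forward 0/2 (blocked), now at (x=0, y=5)
Final: (x=0, y=5), facing South

Answer: Final position: (x=0, y=5), facing South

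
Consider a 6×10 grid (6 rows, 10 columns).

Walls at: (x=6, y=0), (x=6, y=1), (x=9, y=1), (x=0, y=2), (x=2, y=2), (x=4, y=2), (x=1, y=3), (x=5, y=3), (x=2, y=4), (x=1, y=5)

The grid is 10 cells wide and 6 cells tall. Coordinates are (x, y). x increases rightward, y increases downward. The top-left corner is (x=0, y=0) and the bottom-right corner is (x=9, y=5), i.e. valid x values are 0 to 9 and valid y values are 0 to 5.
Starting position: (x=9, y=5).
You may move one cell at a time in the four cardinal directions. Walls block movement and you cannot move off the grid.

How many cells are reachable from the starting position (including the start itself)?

Answer: Reachable cells: 46

Derivation:
BFS flood-fill from (x=9, y=5):
  Distance 0: (x=9, y=5)
  Distance 1: (x=9, y=4), (x=8, y=5)
  Distance 2: (x=9, y=3), (x=8, y=4), (x=7, y=5)
  Distance 3: (x=9, y=2), (x=8, y=3), (x=7, y=4), (x=6, y=5)
  Distance 4: (x=8, y=2), (x=7, y=3), (x=6, y=4), (x=5, y=5)
  Distance 5: (x=8, y=1), (x=7, y=2), (x=6, y=3), (x=5, y=4), (x=4, y=5)
  Distance 6: (x=8, y=0), (x=7, y=1), (x=6, y=2), (x=4, y=4), (x=3, y=5)
  Distance 7: (x=7, y=0), (x=9, y=0), (x=5, y=2), (x=4, y=3), (x=3, y=4), (x=2, y=5)
  Distance 8: (x=5, y=1), (x=3, y=3)
  Distance 9: (x=5, y=0), (x=4, y=1), (x=3, y=2), (x=2, y=3)
  Distance 10: (x=4, y=0), (x=3, y=1)
  Distance 11: (x=3, y=0), (x=2, y=1)
  Distance 12: (x=2, y=0), (x=1, y=1)
  Distance 13: (x=1, y=0), (x=0, y=1), (x=1, y=2)
  Distance 14: (x=0, y=0)
Total reachable: 46 (grid has 50 open cells total)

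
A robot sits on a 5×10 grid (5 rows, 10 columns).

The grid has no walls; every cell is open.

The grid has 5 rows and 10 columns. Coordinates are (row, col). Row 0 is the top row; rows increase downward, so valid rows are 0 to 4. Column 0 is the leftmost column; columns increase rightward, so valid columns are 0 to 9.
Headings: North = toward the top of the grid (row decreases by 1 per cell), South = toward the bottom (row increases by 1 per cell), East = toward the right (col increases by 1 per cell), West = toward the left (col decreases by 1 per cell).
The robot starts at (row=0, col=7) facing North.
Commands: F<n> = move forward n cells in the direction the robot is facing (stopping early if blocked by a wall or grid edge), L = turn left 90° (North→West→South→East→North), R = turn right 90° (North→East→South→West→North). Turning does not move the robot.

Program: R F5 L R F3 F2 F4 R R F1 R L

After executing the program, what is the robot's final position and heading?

Answer: Final position: (row=0, col=8), facing West

Derivation:
Start: (row=0, col=7), facing North
  R: turn right, now facing East
  F5: move forward 2/5 (blocked), now at (row=0, col=9)
  L: turn left, now facing North
  R: turn right, now facing East
  F3: move forward 0/3 (blocked), now at (row=0, col=9)
  F2: move forward 0/2 (blocked), now at (row=0, col=9)
  F4: move forward 0/4 (blocked), now at (row=0, col=9)
  R: turn right, now facing South
  R: turn right, now facing West
  F1: move forward 1, now at (row=0, col=8)
  R: turn right, now facing North
  L: turn left, now facing West
Final: (row=0, col=8), facing West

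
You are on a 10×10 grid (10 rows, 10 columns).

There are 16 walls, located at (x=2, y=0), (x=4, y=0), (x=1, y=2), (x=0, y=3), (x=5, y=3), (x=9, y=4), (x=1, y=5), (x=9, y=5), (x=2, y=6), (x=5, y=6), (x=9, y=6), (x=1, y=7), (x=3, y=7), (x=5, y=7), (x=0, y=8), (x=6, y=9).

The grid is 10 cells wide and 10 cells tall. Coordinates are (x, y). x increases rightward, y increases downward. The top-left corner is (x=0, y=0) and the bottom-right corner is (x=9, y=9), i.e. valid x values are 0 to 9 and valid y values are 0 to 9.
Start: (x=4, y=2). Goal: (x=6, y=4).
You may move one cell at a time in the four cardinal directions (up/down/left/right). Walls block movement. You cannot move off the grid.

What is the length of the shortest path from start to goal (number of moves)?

BFS from (x=4, y=2) until reaching (x=6, y=4):
  Distance 0: (x=4, y=2)
  Distance 1: (x=4, y=1), (x=3, y=2), (x=5, y=2), (x=4, y=3)
  Distance 2: (x=3, y=1), (x=5, y=1), (x=2, y=2), (x=6, y=2), (x=3, y=3), (x=4, y=4)
  Distance 3: (x=3, y=0), (x=5, y=0), (x=2, y=1), (x=6, y=1), (x=7, y=2), (x=2, y=3), (x=6, y=3), (x=3, y=4), (x=5, y=4), (x=4, y=5)
  Distance 4: (x=6, y=0), (x=1, y=1), (x=7, y=1), (x=8, y=2), (x=1, y=3), (x=7, y=3), (x=2, y=4), (x=6, y=4), (x=3, y=5), (x=5, y=5), (x=4, y=6)  <- goal reached here
One shortest path (4 moves): (x=4, y=2) -> (x=5, y=2) -> (x=6, y=2) -> (x=6, y=3) -> (x=6, y=4)

Answer: Shortest path length: 4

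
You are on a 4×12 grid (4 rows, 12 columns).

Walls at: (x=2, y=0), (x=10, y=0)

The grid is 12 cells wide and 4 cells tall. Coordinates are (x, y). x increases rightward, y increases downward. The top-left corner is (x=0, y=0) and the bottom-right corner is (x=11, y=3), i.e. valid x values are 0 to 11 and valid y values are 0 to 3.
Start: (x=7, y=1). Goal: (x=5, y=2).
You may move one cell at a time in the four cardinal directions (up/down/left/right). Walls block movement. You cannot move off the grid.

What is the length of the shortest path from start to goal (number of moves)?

Answer: Shortest path length: 3

Derivation:
BFS from (x=7, y=1) until reaching (x=5, y=2):
  Distance 0: (x=7, y=1)
  Distance 1: (x=7, y=0), (x=6, y=1), (x=8, y=1), (x=7, y=2)
  Distance 2: (x=6, y=0), (x=8, y=0), (x=5, y=1), (x=9, y=1), (x=6, y=2), (x=8, y=2), (x=7, y=3)
  Distance 3: (x=5, y=0), (x=9, y=0), (x=4, y=1), (x=10, y=1), (x=5, y=2), (x=9, y=2), (x=6, y=3), (x=8, y=3)  <- goal reached here
One shortest path (3 moves): (x=7, y=1) -> (x=6, y=1) -> (x=5, y=1) -> (x=5, y=2)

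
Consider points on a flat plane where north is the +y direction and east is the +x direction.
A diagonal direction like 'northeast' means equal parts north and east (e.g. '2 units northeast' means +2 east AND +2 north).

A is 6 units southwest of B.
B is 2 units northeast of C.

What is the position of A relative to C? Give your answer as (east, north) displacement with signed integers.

Answer: A is at (east=-4, north=-4) relative to C.

Derivation:
Place C at the origin (east=0, north=0).
  B is 2 units northeast of C: delta (east=+2, north=+2); B at (east=2, north=2).
  A is 6 units southwest of B: delta (east=-6, north=-6); A at (east=-4, north=-4).
Therefore A relative to C: (east=-4, north=-4).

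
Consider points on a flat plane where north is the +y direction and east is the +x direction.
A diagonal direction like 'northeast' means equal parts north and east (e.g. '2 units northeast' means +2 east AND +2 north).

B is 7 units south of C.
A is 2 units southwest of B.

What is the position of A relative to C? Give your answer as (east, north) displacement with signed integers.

Place C at the origin (east=0, north=0).
  B is 7 units south of C: delta (east=+0, north=-7); B at (east=0, north=-7).
  A is 2 units southwest of B: delta (east=-2, north=-2); A at (east=-2, north=-9).
Therefore A relative to C: (east=-2, north=-9).

Answer: A is at (east=-2, north=-9) relative to C.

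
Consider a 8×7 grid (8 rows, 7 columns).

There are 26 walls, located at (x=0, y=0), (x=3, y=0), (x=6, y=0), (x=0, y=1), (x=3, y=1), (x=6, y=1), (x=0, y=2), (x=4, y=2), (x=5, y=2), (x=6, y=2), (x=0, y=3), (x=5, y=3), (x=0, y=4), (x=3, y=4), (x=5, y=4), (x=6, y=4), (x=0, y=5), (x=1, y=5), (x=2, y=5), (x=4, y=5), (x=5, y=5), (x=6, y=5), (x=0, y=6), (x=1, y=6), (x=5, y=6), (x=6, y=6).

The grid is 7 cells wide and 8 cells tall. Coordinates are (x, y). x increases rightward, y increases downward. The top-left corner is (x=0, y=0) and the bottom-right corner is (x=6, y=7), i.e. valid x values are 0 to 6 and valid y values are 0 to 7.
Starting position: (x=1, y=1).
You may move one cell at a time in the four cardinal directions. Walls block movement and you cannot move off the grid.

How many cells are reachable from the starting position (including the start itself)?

BFS flood-fill from (x=1, y=1):
  Distance 0: (x=1, y=1)
  Distance 1: (x=1, y=0), (x=2, y=1), (x=1, y=2)
  Distance 2: (x=2, y=0), (x=2, y=2), (x=1, y=3)
  Distance 3: (x=3, y=2), (x=2, y=3), (x=1, y=4)
  Distance 4: (x=3, y=3), (x=2, y=4)
  Distance 5: (x=4, y=3)
  Distance 6: (x=4, y=4)
Total reachable: 14 (grid has 30 open cells total)

Answer: Reachable cells: 14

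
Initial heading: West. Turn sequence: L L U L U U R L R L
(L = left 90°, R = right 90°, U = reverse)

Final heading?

Answer: Final heading: South

Derivation:
Start: West
  L (left (90° counter-clockwise)) -> South
  L (left (90° counter-clockwise)) -> East
  U (U-turn (180°)) -> West
  L (left (90° counter-clockwise)) -> South
  U (U-turn (180°)) -> North
  U (U-turn (180°)) -> South
  R (right (90° clockwise)) -> West
  L (left (90° counter-clockwise)) -> South
  R (right (90° clockwise)) -> West
  L (left (90° counter-clockwise)) -> South
Final: South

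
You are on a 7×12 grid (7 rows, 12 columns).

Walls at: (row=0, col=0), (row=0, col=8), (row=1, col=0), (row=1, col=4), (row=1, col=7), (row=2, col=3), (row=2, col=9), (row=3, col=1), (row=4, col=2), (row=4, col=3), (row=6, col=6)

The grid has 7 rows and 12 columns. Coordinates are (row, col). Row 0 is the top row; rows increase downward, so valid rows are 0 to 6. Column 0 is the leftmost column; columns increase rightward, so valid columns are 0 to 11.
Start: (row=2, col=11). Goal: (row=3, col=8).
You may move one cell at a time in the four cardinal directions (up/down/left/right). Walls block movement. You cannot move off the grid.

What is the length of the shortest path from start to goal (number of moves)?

BFS from (row=2, col=11) until reaching (row=3, col=8):
  Distance 0: (row=2, col=11)
  Distance 1: (row=1, col=11), (row=2, col=10), (row=3, col=11)
  Distance 2: (row=0, col=11), (row=1, col=10), (row=3, col=10), (row=4, col=11)
  Distance 3: (row=0, col=10), (row=1, col=9), (row=3, col=9), (row=4, col=10), (row=5, col=11)
  Distance 4: (row=0, col=9), (row=1, col=8), (row=3, col=8), (row=4, col=9), (row=5, col=10), (row=6, col=11)  <- goal reached here
One shortest path (4 moves): (row=2, col=11) -> (row=2, col=10) -> (row=3, col=10) -> (row=3, col=9) -> (row=3, col=8)

Answer: Shortest path length: 4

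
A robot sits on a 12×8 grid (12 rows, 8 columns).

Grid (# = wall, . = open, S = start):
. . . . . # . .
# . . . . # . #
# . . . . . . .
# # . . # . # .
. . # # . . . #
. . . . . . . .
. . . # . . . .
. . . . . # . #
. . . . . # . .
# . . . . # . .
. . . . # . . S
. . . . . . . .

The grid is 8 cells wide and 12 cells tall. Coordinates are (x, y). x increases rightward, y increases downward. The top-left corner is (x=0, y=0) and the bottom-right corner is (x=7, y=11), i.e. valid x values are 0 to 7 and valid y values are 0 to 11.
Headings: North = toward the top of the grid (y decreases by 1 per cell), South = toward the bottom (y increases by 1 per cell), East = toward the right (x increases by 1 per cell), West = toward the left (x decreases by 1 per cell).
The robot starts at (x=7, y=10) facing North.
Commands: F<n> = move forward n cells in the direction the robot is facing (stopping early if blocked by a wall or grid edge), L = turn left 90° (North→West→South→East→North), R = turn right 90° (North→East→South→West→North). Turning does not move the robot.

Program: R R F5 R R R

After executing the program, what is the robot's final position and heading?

Answer: Final position: (x=7, y=11), facing East

Derivation:
Start: (x=7, y=10), facing North
  R: turn right, now facing East
  R: turn right, now facing South
  F5: move forward 1/5 (blocked), now at (x=7, y=11)
  R: turn right, now facing West
  R: turn right, now facing North
  R: turn right, now facing East
Final: (x=7, y=11), facing East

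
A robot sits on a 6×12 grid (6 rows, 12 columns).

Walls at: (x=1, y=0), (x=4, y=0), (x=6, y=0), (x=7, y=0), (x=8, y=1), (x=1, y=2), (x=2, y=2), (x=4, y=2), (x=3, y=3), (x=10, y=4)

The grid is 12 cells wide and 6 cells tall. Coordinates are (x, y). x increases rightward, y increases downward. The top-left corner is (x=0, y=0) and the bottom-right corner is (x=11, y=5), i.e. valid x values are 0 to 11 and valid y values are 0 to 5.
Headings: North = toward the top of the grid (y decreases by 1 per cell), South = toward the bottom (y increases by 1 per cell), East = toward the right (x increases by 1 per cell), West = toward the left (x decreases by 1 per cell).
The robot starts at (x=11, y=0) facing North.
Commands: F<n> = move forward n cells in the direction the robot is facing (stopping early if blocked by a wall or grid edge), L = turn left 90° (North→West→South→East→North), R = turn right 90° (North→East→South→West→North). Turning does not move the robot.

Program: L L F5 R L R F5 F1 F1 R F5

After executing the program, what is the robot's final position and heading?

Answer: Final position: (x=4, y=3), facing North

Derivation:
Start: (x=11, y=0), facing North
  L: turn left, now facing West
  L: turn left, now facing South
  F5: move forward 5, now at (x=11, y=5)
  R: turn right, now facing West
  L: turn left, now facing South
  R: turn right, now facing West
  F5: move forward 5, now at (x=6, y=5)
  F1: move forward 1, now at (x=5, y=5)
  F1: move forward 1, now at (x=4, y=5)
  R: turn right, now facing North
  F5: move forward 2/5 (blocked), now at (x=4, y=3)
Final: (x=4, y=3), facing North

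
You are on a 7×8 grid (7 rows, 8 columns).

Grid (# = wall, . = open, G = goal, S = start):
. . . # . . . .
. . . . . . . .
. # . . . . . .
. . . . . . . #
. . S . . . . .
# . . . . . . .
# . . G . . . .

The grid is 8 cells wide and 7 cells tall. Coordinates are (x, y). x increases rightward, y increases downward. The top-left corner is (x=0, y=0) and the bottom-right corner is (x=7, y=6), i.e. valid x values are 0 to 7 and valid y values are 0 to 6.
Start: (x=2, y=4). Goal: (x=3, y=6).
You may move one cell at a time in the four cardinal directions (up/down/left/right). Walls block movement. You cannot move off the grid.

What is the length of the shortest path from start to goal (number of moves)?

BFS from (x=2, y=4) until reaching (x=3, y=6):
  Distance 0: (x=2, y=4)
  Distance 1: (x=2, y=3), (x=1, y=4), (x=3, y=4), (x=2, y=5)
  Distance 2: (x=2, y=2), (x=1, y=3), (x=3, y=3), (x=0, y=4), (x=4, y=4), (x=1, y=5), (x=3, y=5), (x=2, y=6)
  Distance 3: (x=2, y=1), (x=3, y=2), (x=0, y=3), (x=4, y=3), (x=5, y=4), (x=4, y=5), (x=1, y=6), (x=3, y=6)  <- goal reached here
One shortest path (3 moves): (x=2, y=4) -> (x=3, y=4) -> (x=3, y=5) -> (x=3, y=6)

Answer: Shortest path length: 3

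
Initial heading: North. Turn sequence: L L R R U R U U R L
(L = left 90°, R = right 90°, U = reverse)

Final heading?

Answer: Final heading: West

Derivation:
Start: North
  L (left (90° counter-clockwise)) -> West
  L (left (90° counter-clockwise)) -> South
  R (right (90° clockwise)) -> West
  R (right (90° clockwise)) -> North
  U (U-turn (180°)) -> South
  R (right (90° clockwise)) -> West
  U (U-turn (180°)) -> East
  U (U-turn (180°)) -> West
  R (right (90° clockwise)) -> North
  L (left (90° counter-clockwise)) -> West
Final: West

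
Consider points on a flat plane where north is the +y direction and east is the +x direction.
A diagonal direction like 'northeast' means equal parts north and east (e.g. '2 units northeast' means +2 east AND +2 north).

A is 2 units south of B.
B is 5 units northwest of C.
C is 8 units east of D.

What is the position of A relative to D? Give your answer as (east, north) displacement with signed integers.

Answer: A is at (east=3, north=3) relative to D.

Derivation:
Place D at the origin (east=0, north=0).
  C is 8 units east of D: delta (east=+8, north=+0); C at (east=8, north=0).
  B is 5 units northwest of C: delta (east=-5, north=+5); B at (east=3, north=5).
  A is 2 units south of B: delta (east=+0, north=-2); A at (east=3, north=3).
Therefore A relative to D: (east=3, north=3).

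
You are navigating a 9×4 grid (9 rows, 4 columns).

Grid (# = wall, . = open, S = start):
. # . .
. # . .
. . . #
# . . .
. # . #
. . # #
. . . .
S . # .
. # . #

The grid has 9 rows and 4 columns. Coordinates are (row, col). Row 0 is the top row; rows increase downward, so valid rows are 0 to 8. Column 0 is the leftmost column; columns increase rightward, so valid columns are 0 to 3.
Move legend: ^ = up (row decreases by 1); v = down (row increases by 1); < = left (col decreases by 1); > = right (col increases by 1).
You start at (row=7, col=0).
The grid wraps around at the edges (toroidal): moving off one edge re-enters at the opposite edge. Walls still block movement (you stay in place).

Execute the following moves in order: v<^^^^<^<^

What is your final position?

Start: (row=7, col=0)
  v (down): (row=7, col=0) -> (row=8, col=0)
  < (left): blocked, stay at (row=8, col=0)
  ^ (up): (row=8, col=0) -> (row=7, col=0)
  ^ (up): (row=7, col=0) -> (row=6, col=0)
  ^ (up): (row=6, col=0) -> (row=5, col=0)
  ^ (up): (row=5, col=0) -> (row=4, col=0)
  < (left): blocked, stay at (row=4, col=0)
  ^ (up): blocked, stay at (row=4, col=0)
  < (left): blocked, stay at (row=4, col=0)
  ^ (up): blocked, stay at (row=4, col=0)
Final: (row=4, col=0)

Answer: Final position: (row=4, col=0)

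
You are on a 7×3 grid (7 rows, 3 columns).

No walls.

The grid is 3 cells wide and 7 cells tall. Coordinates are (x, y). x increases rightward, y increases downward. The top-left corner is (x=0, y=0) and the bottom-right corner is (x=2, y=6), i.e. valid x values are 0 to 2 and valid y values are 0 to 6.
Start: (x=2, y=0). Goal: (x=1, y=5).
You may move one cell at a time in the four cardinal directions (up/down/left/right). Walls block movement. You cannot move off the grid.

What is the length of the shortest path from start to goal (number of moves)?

BFS from (x=2, y=0) until reaching (x=1, y=5):
  Distance 0: (x=2, y=0)
  Distance 1: (x=1, y=0), (x=2, y=1)
  Distance 2: (x=0, y=0), (x=1, y=1), (x=2, y=2)
  Distance 3: (x=0, y=1), (x=1, y=2), (x=2, y=3)
  Distance 4: (x=0, y=2), (x=1, y=3), (x=2, y=4)
  Distance 5: (x=0, y=3), (x=1, y=4), (x=2, y=5)
  Distance 6: (x=0, y=4), (x=1, y=5), (x=2, y=6)  <- goal reached here
One shortest path (6 moves): (x=2, y=0) -> (x=1, y=0) -> (x=1, y=1) -> (x=1, y=2) -> (x=1, y=3) -> (x=1, y=4) -> (x=1, y=5)

Answer: Shortest path length: 6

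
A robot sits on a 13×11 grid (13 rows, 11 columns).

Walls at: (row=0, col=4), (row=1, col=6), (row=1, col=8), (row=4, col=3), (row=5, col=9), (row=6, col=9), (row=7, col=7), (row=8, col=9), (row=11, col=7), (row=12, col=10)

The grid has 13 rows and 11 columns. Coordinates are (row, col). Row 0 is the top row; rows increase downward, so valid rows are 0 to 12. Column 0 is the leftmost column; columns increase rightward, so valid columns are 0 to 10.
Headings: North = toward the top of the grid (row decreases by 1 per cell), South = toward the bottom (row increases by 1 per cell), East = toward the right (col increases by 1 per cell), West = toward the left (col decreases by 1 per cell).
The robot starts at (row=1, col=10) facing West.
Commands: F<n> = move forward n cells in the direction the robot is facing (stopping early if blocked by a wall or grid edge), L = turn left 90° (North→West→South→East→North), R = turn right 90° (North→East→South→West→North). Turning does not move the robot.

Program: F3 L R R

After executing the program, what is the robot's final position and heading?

Answer: Final position: (row=1, col=9), facing North

Derivation:
Start: (row=1, col=10), facing West
  F3: move forward 1/3 (blocked), now at (row=1, col=9)
  L: turn left, now facing South
  R: turn right, now facing West
  R: turn right, now facing North
Final: (row=1, col=9), facing North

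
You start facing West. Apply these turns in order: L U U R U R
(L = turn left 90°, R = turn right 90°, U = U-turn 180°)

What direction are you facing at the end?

Start: West
  L (left (90° counter-clockwise)) -> South
  U (U-turn (180°)) -> North
  U (U-turn (180°)) -> South
  R (right (90° clockwise)) -> West
  U (U-turn (180°)) -> East
  R (right (90° clockwise)) -> South
Final: South

Answer: Final heading: South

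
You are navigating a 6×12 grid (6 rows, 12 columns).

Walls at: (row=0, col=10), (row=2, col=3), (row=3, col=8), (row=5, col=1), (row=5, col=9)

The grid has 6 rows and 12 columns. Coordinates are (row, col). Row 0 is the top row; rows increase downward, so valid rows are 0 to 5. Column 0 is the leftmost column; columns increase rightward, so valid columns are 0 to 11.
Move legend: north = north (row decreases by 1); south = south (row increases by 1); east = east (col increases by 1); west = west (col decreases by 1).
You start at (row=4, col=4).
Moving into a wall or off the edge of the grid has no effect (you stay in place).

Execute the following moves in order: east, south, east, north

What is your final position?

Answer: Final position: (row=4, col=6)

Derivation:
Start: (row=4, col=4)
  east (east): (row=4, col=4) -> (row=4, col=5)
  south (south): (row=4, col=5) -> (row=5, col=5)
  east (east): (row=5, col=5) -> (row=5, col=6)
  north (north): (row=5, col=6) -> (row=4, col=6)
Final: (row=4, col=6)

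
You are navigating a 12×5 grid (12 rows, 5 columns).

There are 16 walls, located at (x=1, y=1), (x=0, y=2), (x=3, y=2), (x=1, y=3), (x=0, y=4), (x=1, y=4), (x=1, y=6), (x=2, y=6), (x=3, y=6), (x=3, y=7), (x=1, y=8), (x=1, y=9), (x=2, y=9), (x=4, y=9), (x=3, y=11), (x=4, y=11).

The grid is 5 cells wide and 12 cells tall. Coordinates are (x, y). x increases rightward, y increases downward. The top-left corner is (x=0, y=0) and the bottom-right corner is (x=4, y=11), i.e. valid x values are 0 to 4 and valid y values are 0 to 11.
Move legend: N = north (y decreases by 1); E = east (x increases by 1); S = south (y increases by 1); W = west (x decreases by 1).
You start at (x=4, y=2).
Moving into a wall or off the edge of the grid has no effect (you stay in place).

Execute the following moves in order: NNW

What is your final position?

Answer: Final position: (x=3, y=0)

Derivation:
Start: (x=4, y=2)
  N (north): (x=4, y=2) -> (x=4, y=1)
  N (north): (x=4, y=1) -> (x=4, y=0)
  W (west): (x=4, y=0) -> (x=3, y=0)
Final: (x=3, y=0)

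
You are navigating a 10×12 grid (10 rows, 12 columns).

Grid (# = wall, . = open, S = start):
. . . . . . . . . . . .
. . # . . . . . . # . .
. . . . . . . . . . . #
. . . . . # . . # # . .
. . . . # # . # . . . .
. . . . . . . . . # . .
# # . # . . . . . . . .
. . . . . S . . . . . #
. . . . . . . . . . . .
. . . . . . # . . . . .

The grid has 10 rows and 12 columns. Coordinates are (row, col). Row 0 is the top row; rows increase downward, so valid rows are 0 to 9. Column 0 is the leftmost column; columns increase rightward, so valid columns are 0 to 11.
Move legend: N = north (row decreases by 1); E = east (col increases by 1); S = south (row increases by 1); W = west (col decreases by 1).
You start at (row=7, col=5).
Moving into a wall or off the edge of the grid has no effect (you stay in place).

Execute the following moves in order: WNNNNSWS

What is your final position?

Start: (row=7, col=5)
  W (west): (row=7, col=5) -> (row=7, col=4)
  N (north): (row=7, col=4) -> (row=6, col=4)
  N (north): (row=6, col=4) -> (row=5, col=4)
  N (north): blocked, stay at (row=5, col=4)
  N (north): blocked, stay at (row=5, col=4)
  S (south): (row=5, col=4) -> (row=6, col=4)
  W (west): blocked, stay at (row=6, col=4)
  S (south): (row=6, col=4) -> (row=7, col=4)
Final: (row=7, col=4)

Answer: Final position: (row=7, col=4)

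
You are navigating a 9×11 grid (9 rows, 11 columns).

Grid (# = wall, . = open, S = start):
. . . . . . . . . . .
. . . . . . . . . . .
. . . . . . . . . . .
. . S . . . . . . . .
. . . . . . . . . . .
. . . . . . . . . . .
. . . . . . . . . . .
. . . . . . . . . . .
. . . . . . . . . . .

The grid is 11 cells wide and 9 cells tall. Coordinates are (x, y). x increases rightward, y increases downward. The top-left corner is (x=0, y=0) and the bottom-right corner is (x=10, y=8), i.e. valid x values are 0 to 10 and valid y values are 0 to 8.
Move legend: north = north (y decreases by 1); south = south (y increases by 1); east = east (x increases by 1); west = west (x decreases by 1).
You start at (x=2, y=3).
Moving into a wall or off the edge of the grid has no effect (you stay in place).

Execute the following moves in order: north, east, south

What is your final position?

Answer: Final position: (x=3, y=3)

Derivation:
Start: (x=2, y=3)
  north (north): (x=2, y=3) -> (x=2, y=2)
  east (east): (x=2, y=2) -> (x=3, y=2)
  south (south): (x=3, y=2) -> (x=3, y=3)
Final: (x=3, y=3)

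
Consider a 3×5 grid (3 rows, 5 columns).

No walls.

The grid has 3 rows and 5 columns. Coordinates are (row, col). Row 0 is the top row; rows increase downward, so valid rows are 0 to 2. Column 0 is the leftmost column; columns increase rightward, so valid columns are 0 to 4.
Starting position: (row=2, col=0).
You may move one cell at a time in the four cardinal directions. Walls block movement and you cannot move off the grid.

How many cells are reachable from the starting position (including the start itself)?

Answer: Reachable cells: 15

Derivation:
BFS flood-fill from (row=2, col=0):
  Distance 0: (row=2, col=0)
  Distance 1: (row=1, col=0), (row=2, col=1)
  Distance 2: (row=0, col=0), (row=1, col=1), (row=2, col=2)
  Distance 3: (row=0, col=1), (row=1, col=2), (row=2, col=3)
  Distance 4: (row=0, col=2), (row=1, col=3), (row=2, col=4)
  Distance 5: (row=0, col=3), (row=1, col=4)
  Distance 6: (row=0, col=4)
Total reachable: 15 (grid has 15 open cells total)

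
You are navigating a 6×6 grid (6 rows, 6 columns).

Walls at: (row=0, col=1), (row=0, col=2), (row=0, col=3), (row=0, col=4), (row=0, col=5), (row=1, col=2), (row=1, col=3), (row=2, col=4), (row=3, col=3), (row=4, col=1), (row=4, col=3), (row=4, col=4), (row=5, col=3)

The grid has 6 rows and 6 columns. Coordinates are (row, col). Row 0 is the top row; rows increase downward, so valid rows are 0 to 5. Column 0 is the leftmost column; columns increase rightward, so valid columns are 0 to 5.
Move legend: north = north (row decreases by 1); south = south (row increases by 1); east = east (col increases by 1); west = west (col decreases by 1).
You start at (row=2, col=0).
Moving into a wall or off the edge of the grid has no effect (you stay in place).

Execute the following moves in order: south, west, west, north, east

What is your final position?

Answer: Final position: (row=2, col=1)

Derivation:
Start: (row=2, col=0)
  south (south): (row=2, col=0) -> (row=3, col=0)
  west (west): blocked, stay at (row=3, col=0)
  west (west): blocked, stay at (row=3, col=0)
  north (north): (row=3, col=0) -> (row=2, col=0)
  east (east): (row=2, col=0) -> (row=2, col=1)
Final: (row=2, col=1)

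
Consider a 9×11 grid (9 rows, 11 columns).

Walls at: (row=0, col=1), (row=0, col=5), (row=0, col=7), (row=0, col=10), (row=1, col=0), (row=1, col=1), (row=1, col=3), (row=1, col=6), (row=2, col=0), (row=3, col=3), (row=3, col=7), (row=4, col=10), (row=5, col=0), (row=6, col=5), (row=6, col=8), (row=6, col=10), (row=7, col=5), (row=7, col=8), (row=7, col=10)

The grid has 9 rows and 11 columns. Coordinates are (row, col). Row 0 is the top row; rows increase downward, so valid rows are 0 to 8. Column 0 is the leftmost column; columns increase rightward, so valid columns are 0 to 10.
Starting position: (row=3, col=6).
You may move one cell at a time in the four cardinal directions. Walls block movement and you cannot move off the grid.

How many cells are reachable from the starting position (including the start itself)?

Answer: Reachable cells: 78

Derivation:
BFS flood-fill from (row=3, col=6):
  Distance 0: (row=3, col=6)
  Distance 1: (row=2, col=6), (row=3, col=5), (row=4, col=6)
  Distance 2: (row=2, col=5), (row=2, col=7), (row=3, col=4), (row=4, col=5), (row=4, col=7), (row=5, col=6)
  Distance 3: (row=1, col=5), (row=1, col=7), (row=2, col=4), (row=2, col=8), (row=4, col=4), (row=4, col=8), (row=5, col=5), (row=5, col=7), (row=6, col=6)
  Distance 4: (row=1, col=4), (row=1, col=8), (row=2, col=3), (row=2, col=9), (row=3, col=8), (row=4, col=3), (row=4, col=9), (row=5, col=4), (row=5, col=8), (row=6, col=7), (row=7, col=6)
  Distance 5: (row=0, col=4), (row=0, col=8), (row=1, col=9), (row=2, col=2), (row=2, col=10), (row=3, col=9), (row=4, col=2), (row=5, col=3), (row=5, col=9), (row=6, col=4), (row=7, col=7), (row=8, col=6)
  Distance 6: (row=0, col=3), (row=0, col=9), (row=1, col=2), (row=1, col=10), (row=2, col=1), (row=3, col=2), (row=3, col=10), (row=4, col=1), (row=5, col=2), (row=5, col=10), (row=6, col=3), (row=6, col=9), (row=7, col=4), (row=8, col=5), (row=8, col=7)
  Distance 7: (row=0, col=2), (row=3, col=1), (row=4, col=0), (row=5, col=1), (row=6, col=2), (row=7, col=3), (row=7, col=9), (row=8, col=4), (row=8, col=8)
  Distance 8: (row=3, col=0), (row=6, col=1), (row=7, col=2), (row=8, col=3), (row=8, col=9)
  Distance 9: (row=6, col=0), (row=7, col=1), (row=8, col=2), (row=8, col=10)
  Distance 10: (row=7, col=0), (row=8, col=1)
  Distance 11: (row=8, col=0)
Total reachable: 78 (grid has 80 open cells total)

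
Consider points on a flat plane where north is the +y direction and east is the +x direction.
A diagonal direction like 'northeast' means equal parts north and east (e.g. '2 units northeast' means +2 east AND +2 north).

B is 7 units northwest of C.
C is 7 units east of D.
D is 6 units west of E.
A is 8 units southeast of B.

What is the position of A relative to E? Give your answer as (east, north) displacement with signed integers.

Answer: A is at (east=2, north=-1) relative to E.

Derivation:
Place E at the origin (east=0, north=0).
  D is 6 units west of E: delta (east=-6, north=+0); D at (east=-6, north=0).
  C is 7 units east of D: delta (east=+7, north=+0); C at (east=1, north=0).
  B is 7 units northwest of C: delta (east=-7, north=+7); B at (east=-6, north=7).
  A is 8 units southeast of B: delta (east=+8, north=-8); A at (east=2, north=-1).
Therefore A relative to E: (east=2, north=-1).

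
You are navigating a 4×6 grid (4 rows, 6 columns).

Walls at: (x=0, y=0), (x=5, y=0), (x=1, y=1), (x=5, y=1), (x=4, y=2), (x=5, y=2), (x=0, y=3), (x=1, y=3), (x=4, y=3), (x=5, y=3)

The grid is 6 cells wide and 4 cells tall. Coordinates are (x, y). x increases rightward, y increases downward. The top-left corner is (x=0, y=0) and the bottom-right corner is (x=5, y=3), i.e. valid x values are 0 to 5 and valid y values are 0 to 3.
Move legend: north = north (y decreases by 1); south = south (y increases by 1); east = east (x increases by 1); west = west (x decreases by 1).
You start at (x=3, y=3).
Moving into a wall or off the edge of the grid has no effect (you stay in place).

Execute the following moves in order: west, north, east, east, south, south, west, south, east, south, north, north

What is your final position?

Answer: Final position: (x=3, y=1)

Derivation:
Start: (x=3, y=3)
  west (west): (x=3, y=3) -> (x=2, y=3)
  north (north): (x=2, y=3) -> (x=2, y=2)
  east (east): (x=2, y=2) -> (x=3, y=2)
  east (east): blocked, stay at (x=3, y=2)
  south (south): (x=3, y=2) -> (x=3, y=3)
  south (south): blocked, stay at (x=3, y=3)
  west (west): (x=3, y=3) -> (x=2, y=3)
  south (south): blocked, stay at (x=2, y=3)
  east (east): (x=2, y=3) -> (x=3, y=3)
  south (south): blocked, stay at (x=3, y=3)
  north (north): (x=3, y=3) -> (x=3, y=2)
  north (north): (x=3, y=2) -> (x=3, y=1)
Final: (x=3, y=1)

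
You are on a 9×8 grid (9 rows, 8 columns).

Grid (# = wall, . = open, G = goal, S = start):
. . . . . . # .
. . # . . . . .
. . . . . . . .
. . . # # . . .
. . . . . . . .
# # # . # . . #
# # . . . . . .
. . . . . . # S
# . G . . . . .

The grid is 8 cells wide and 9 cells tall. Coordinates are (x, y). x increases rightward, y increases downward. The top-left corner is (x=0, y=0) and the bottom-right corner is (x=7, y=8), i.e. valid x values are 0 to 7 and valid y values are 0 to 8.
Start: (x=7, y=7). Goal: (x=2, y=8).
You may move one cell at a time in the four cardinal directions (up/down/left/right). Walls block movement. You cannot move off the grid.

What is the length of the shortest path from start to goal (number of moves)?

BFS from (x=7, y=7) until reaching (x=2, y=8):
  Distance 0: (x=7, y=7)
  Distance 1: (x=7, y=6), (x=7, y=8)
  Distance 2: (x=6, y=6), (x=6, y=8)
  Distance 3: (x=6, y=5), (x=5, y=6), (x=5, y=8)
  Distance 4: (x=6, y=4), (x=5, y=5), (x=4, y=6), (x=5, y=7), (x=4, y=8)
  Distance 5: (x=6, y=3), (x=5, y=4), (x=7, y=4), (x=3, y=6), (x=4, y=7), (x=3, y=8)
  Distance 6: (x=6, y=2), (x=5, y=3), (x=7, y=3), (x=4, y=4), (x=3, y=5), (x=2, y=6), (x=3, y=7), (x=2, y=8)  <- goal reached here
One shortest path (6 moves): (x=7, y=7) -> (x=7, y=8) -> (x=6, y=8) -> (x=5, y=8) -> (x=4, y=8) -> (x=3, y=8) -> (x=2, y=8)

Answer: Shortest path length: 6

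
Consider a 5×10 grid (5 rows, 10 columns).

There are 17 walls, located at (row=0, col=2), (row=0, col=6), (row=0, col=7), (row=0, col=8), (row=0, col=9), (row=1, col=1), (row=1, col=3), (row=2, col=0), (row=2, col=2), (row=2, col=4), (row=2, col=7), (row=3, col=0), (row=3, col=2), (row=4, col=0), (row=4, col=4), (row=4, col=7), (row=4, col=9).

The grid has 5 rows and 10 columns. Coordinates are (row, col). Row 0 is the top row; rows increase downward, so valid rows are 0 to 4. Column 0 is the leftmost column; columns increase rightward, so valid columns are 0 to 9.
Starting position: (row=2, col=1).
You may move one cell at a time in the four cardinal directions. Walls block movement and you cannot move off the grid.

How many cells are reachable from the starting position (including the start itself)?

Answer: Reachable cells: 29

Derivation:
BFS flood-fill from (row=2, col=1):
  Distance 0: (row=2, col=1)
  Distance 1: (row=3, col=1)
  Distance 2: (row=4, col=1)
  Distance 3: (row=4, col=2)
  Distance 4: (row=4, col=3)
  Distance 5: (row=3, col=3)
  Distance 6: (row=2, col=3), (row=3, col=4)
  Distance 7: (row=3, col=5)
  Distance 8: (row=2, col=5), (row=3, col=6), (row=4, col=5)
  Distance 9: (row=1, col=5), (row=2, col=6), (row=3, col=7), (row=4, col=6)
  Distance 10: (row=0, col=5), (row=1, col=4), (row=1, col=6), (row=3, col=8)
  Distance 11: (row=0, col=4), (row=1, col=7), (row=2, col=8), (row=3, col=9), (row=4, col=8)
  Distance 12: (row=0, col=3), (row=1, col=8), (row=2, col=9)
  Distance 13: (row=1, col=9)
Total reachable: 29 (grid has 33 open cells total)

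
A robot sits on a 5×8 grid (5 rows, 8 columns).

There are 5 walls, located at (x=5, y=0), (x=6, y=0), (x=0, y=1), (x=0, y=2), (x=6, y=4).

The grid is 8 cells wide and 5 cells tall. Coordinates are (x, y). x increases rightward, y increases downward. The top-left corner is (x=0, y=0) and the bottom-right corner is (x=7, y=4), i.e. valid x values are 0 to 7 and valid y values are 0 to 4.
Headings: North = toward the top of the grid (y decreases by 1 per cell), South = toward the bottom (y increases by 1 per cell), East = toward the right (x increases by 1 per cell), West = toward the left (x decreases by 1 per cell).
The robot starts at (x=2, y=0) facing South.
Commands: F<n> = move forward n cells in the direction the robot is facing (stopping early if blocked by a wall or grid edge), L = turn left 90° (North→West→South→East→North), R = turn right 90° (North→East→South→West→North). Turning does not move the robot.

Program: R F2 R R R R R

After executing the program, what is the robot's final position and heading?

Answer: Final position: (x=0, y=0), facing North

Derivation:
Start: (x=2, y=0), facing South
  R: turn right, now facing West
  F2: move forward 2, now at (x=0, y=0)
  R: turn right, now facing North
  R: turn right, now facing East
  R: turn right, now facing South
  R: turn right, now facing West
  R: turn right, now facing North
Final: (x=0, y=0), facing North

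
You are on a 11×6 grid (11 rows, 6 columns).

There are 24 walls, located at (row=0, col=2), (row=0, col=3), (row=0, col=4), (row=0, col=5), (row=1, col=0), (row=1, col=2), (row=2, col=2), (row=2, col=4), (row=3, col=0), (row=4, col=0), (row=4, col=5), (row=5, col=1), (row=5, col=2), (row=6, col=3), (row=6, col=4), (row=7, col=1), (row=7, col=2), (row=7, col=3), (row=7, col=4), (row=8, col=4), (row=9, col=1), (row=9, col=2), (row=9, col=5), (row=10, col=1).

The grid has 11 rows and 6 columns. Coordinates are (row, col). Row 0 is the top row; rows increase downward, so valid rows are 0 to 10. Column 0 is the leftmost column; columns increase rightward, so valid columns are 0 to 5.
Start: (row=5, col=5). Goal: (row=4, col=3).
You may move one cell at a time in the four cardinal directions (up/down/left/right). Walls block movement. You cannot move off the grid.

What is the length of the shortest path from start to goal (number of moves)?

BFS from (row=5, col=5) until reaching (row=4, col=3):
  Distance 0: (row=5, col=5)
  Distance 1: (row=5, col=4), (row=6, col=5)
  Distance 2: (row=4, col=4), (row=5, col=3), (row=7, col=5)
  Distance 3: (row=3, col=4), (row=4, col=3), (row=8, col=5)  <- goal reached here
One shortest path (3 moves): (row=5, col=5) -> (row=5, col=4) -> (row=5, col=3) -> (row=4, col=3)

Answer: Shortest path length: 3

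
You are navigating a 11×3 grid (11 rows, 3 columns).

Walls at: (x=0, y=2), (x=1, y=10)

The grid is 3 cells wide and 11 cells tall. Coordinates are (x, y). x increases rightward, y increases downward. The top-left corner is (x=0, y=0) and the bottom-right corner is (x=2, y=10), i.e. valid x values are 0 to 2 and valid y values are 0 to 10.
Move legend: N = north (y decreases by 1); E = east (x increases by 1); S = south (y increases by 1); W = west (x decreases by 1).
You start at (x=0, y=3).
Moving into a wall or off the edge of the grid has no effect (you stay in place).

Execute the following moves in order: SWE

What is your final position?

Start: (x=0, y=3)
  S (south): (x=0, y=3) -> (x=0, y=4)
  W (west): blocked, stay at (x=0, y=4)
  E (east): (x=0, y=4) -> (x=1, y=4)
Final: (x=1, y=4)

Answer: Final position: (x=1, y=4)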